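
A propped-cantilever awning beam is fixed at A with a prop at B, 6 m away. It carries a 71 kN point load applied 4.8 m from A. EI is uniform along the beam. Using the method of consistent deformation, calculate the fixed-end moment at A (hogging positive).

M_A = 40.9 kN·m

Choose R_B as the redundant. The primary structure is the cantilever fixed at A.
Downward deflection at the released point B due to the loads:
  point load 71 at a = 4.8: Pa²(3L − a)/(6EI) = 3599/EI
Flexibility coefficient — unit upward force at B: δ_{BB} = L³/(3EI) = 72/EI.
The prop prevents deflection at B: R_B = δ_0/δ_{BB} = 3599/72 = 49.98 kN.
Moment equilibrium about A: M_A = Σ(load moments about A) − R_B·L = 340.8 − 49.98×6 = 40.9 kN·m.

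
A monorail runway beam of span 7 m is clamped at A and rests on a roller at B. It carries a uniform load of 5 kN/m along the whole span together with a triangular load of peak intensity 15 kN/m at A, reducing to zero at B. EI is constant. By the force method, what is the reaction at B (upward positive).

R_B = 23.62 kN

Remove the prop at B; the released (primary) structure is a cantilever built in at A.
Free-end deflection of the primary structure under the applied loading (downward +):
  UDL 5: wL⁴/(8EI) = 1501/EI
  triangular load, peak 15 at the fixed end: w₀L⁴/(30EI) = 1200/EI
  δ_0 = 2701/EI
Flexibility coefficient — unit upward force at B: δ_{BB} = L³/(3EI) = 114.3/EI.
Compatibility at B: δ_0 − R_B·δ_{BB} = 0, so R_B = 2701/114.3 = 23.62 kN.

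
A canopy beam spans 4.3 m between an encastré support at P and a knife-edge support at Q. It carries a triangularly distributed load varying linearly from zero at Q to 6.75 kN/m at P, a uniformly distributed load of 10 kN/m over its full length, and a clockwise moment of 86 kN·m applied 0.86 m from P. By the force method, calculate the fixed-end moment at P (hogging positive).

M_P = 70.99 kN·m

Take the reaction at Q as the redundant and release it; the primary structure is a cantilever fixed at P.
Deflection at Q on the released cantilever, summing each load's contribution:
  triangular load, peak 6.75 at the fixed end: w₀L⁴/(30EI) = 76.92/EI
  UDL 10: wL⁴/(8EI) = 427.4/EI
  clockwise couple 86 at a = 0.86: M₀a(2L − a)/(2EI) = 286.2/EI
  δ_0 = 790.5/EI
Tip deflection under a unit load at Q: L³/(3EI) = 26.5/EI.
Compatibility at Q: δ_0 − R_Q·δ_{QQ} = 0, so R_Q = 790.5/26.5 = 29.83 kN.
Moment equilibrium about P: M_P = Σ(load moments about P) − R_Q·L = 199.3 − 29.83×4.3 = 70.99 kN·m.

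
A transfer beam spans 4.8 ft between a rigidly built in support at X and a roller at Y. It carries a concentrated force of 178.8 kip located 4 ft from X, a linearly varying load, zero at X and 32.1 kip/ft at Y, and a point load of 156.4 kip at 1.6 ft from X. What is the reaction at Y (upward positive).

Take the reaction at Y as the redundant and release it; the primary structure is a cantilever fixed at X.
Primary-structure tip deflection at Y by superposition:
  point load 178.8 at a = 4: Pa²(3L − a)/(6EI) = 4959/EI
  triangular load, peak 32.1 at the free end: 11w₀L⁴/(120EI) = 1562/EI
  point load 156.4 at a = 1.6: Pa²(3L − a)/(6EI) = 854.2/EI
  δ_0 = 7375/EI
Flexibility coefficient — unit upward force at Y: δ_{YY} = L³/(3EI) = 36.86/EI.
The prop prevents deflection at Y: R_Y = δ_0/δ_{YY} = 7375/36.86 = 200.1 kip.

R_Y = 200.1 kip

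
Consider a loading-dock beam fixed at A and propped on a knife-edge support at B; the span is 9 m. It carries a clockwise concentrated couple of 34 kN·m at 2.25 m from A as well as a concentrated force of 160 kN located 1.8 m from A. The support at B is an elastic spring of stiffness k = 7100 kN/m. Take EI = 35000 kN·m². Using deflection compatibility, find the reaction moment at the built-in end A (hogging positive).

M_A = 221.1 kN·m

Choose R_B as the redundant. The primary structure is the cantilever fixed at A.
Deflection at B on the released cantilever, summing each load's contribution:
  clockwise couple 34 at a = 2.25: M₀a(2L − a)/(2EI) = 602.4/EI
  point load 160 at a = 1.8: Pa²(3L − a)/(6EI) = 2177/EI
  δ_0 = 2780/EI
Tip deflection under a unit load at B: L³/(3EI) = 243/EI.
With EI = 35000 kN·m²: δ_0 = 0.079421 m and δ_{BB} = 0.006943 m/kN.
Compatibility — the spring shortens by R_B/k under the reaction it provides: δ_0 − R_B·δ_{BB} = R_B/k. With 1/k = 0.000141 m/kN, R_B = δ_0 / (δ_{BB} + 1/k) = 0.079421 / (0.006943 + 0.000141) = 11.21 kN.
Moment equilibrium about A: M_A = Σ(load moments about A) − R_B·L = 322 − 11.21×9 = 221.1 kN·m.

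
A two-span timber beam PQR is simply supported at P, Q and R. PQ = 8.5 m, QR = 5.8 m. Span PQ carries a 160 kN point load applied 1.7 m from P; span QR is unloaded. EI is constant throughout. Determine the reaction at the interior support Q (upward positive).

R_Q = 54.51 kN

Release continuity at Q by inserting a hinge; the redundant is the internal moment M_Q. The primary structure is two simply-supported spans PQ and QR.
Rotations at Q on the released spans (each span's end-slope, ×1/EI):
  span PQ: point load 160 at a = 1.7: Pab(L + a)/(6LEI) = 369.9/EI
  relative rotation θ_0 = (369.9 + 0)/EI = 369.9/EI
A unit hogging moment at Q produces rotation L₁/(3EI) + L₂/(3EI) = 4.767/EI.
Slope continuity at Q: θ_0 = M_Q·4.767/EI, so M_Q = 369.9/4.767 = 77.61 kN·m (hogging).
Span PQ, ΣM about P with M_Q applied at Q: R_Q^{PQ}·8.5 = 272 + 77.61, so R_Q^{PQ} = 41.13 kN and R_P = 160 − 41.13 = 118.9 kN.
Span QR, ΣM about R: R_Q^{QR}·5.8 = 0 + 77.61, so R_Q^{QR} = 13.38 kN and R_R = 0 − 13.38 = -13.38 kN.
R_Q = 41.13 + 13.38 = 54.51 kN.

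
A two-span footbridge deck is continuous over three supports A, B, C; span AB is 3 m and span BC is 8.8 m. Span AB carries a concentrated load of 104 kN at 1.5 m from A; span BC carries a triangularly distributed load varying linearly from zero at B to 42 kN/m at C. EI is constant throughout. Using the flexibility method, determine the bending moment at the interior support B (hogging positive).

Insert a hinge at B; M_B is the redundant, and each span becomes simply supported.
Rotations at B on the released spans (each span's end-slope, ×1/EI):
  span AB: point load 104 at a = 1.5: Pab(L + a)/(6LEI) = 58.5/EI
  span BC: triangular load, peak 42: 7w₀L³/(360EI) = 556.5/EI
  relative rotation θ_0 = (58.5 + 556.5)/EI = 615/EI
A unit hogging moment at B produces rotation L₁/(3EI) + L₂/(3EI) = 3.933/EI.
Slope continuity at B: θ_0 = M_B·3.933/EI, so M_B = 615/3.933 = 156.4 kN·m (hogging).

M_B = 156.4 kN·m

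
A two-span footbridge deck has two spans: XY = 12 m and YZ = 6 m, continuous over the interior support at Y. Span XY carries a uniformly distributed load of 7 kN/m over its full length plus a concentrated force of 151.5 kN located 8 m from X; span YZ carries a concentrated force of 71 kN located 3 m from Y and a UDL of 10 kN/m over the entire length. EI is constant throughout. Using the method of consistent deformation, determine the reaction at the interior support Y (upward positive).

R_Y = 296 kN

Insert a hinge at Y; M_Y is the redundant, and each span becomes simply supported.
Discontinuity in slope at Y on the released structure — sum the simple-span end rotations:
  span XY: UDL 7: wL³/(24EI) = 504/EI
  span XY: point load 151.5 at a = 8: Pab(L + a)/(6LEI) = 1347/EI
  span YZ: point load 71 at a = 3: Pab(L + b)/(6LEI) = 159.8/EI
  span YZ: UDL 10: wL³/(24EI) = 90/EI
  relative rotation θ_0 = (1851 + 249.8)/EI = 2100/EI
A unit hogging moment at Y produces rotation L₁/(3EI) + L₂/(3EI) = 6/EI.
Compatibility: M_Y·(L₁+L₂)/(3EI) = θ_0, giving M_Y = 350.1 kN·m (hogging).
Span XY, ΣM about X with M_Y applied at Y: R_Y^{XY}·12 = 1716 + 350.1, so R_Y^{XY} = 172.2 kN and R_X = 235.5 − 172.2 = 63.33 kN.
Span YZ, ΣM about Z: R_Y^{YZ}·6 = 393 + 350.1, so R_Y^{YZ} = 123.8 kN and R_Z = 131 − 123.8 = 7.155 kN.
R_Y = 172.2 + 123.8 = 296 kN.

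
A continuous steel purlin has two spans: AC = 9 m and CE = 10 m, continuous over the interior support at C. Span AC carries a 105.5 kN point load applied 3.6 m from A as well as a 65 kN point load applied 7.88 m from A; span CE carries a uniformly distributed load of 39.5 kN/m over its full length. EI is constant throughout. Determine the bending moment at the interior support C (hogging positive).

Take M_C as the redundant. Released structure: two simple spans AC and CE with a hinge at C.
Rotations at C on the released spans (each span's end-slope, ×1/EI):
  span AC: point load 105.5 at a = 3.6: Pab(L + a)/(6LEI) = 478.5/EI
  span AC: point load 65 at a = 7.88: Pab(L + a)/(6LEI) = 179.3/EI
  span CE: UDL 39.5: wL³/(24EI) = 1646/EI
  relative rotation θ_0 = (657.9 + 1646)/EI = 2304/EI
A unit hogging moment at C produces rotation L₁/(3EI) + L₂/(3EI) = 6.333/EI.
Compatibility: M_C·(L₁+L₂)/(3EI) = θ_0, giving M_C = 363.7 kN·m (hogging).

M_C = 363.7 kN·m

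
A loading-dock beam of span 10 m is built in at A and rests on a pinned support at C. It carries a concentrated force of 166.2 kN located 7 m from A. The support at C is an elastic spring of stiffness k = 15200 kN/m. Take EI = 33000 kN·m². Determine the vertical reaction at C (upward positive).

Release the roller at C. Primary structure: cantilever fixed at A.
Free-end deflection of the primary structure under the applied loading (downward +):
  point load 166.2 at a = 7: Pa²(3L − a)/(6EI) = 31218/EI
Tip deflection under a unit load at C: L³/(3EI) = 333.3/EI.
With EI = 33000 kN·m²: δ_0 = 0.946 m and δ_{CC} = 0.010101 m/kN.
Compatibility — the spring shortens by R_C/k under the reaction it provides: δ_0 − R_C·δ_{CC} = R_C/k. With 1/k = 0.000066 m/kN, R_C = δ_0 / (δ_{CC} + 1/k) = 0.946 / (0.010101 + 0.000066) = 93.05 kN.

R_C = 93.05 kN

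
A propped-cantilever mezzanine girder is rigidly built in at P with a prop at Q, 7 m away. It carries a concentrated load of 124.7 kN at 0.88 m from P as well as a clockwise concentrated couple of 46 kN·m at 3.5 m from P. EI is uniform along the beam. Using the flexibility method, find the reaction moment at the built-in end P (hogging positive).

M_P = 84.16 kN·m

Take the reaction at Q as the redundant and release it; the primary structure is a cantilever fixed at P.
Deflection at Q on the released cantilever, summing each load's contribution:
  point load 124.7 at a = 0.88: Pa²(3L − a)/(6EI) = 323.8/EI
  clockwise couple 46 at a = 3.5: M₀a(2L − a)/(2EI) = 845.2/EI
  δ_0 = 1169/EI
Flexibility coefficient — unit upward force at Q: δ_{QQ} = L³/(3EI) = 114.3/EI.
Compatibility at Q: δ_0 − R_Q·δ_{QQ} = 0, so R_Q = 1169/114.3 = 10.23 kN.
Moment equilibrium about P: M_P = Σ(load moments about P) − R_Q·L = 155.7 − 10.23×7 = 84.16 kN·m.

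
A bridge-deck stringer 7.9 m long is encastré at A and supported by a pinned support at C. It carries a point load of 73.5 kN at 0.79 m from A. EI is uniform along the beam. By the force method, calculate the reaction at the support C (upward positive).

Choose R_C as the redundant. The primary structure is the cantilever fixed at A.
Downward deflection at the released point C due to the loads:
  point load 73.5 at a = 0.79: Pa²(3L − a)/(6EI) = 175.2/EI
Tip deflection under a unit load at C: L³/(3EI) = 164.3/EI.
The prop prevents deflection at C: R_C = δ_0/δ_{CC} = 175.2/164.3 = 1.066 kN.

R_C = 1.066 kN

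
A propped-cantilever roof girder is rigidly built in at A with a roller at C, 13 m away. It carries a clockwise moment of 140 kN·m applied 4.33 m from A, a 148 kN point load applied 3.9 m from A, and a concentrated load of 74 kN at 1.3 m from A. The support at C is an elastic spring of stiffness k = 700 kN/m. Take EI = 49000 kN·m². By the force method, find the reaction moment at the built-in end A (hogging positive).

Take the reaction at C as the redundant and release it; the primary structure is a cantilever fixed at A.
Deflection at C on the released cantilever, summing each load's contribution:
  clockwise couple 140 at a = 4.33: M₀a(2L − a)/(2EI) = 6568/EI
  point load 148 at a = 3.9: Pa²(3L − a)/(6EI) = 13169/EI
  point load 74 at a = 1.3: Pa²(3L − a)/(6EI) = 785.8/EI
  δ_0 = 20523/EI
Tip deflection under a unit load at C: L³/(3EI) = 732.3/EI.
With EI = 49000 kN·m²: δ_0 = 0.41883 m and δ_{CC} = 0.014946 m/kN.
Compatibility — the spring shortens by R_C/k under the reaction it provides: δ_0 − R_C·δ_{CC} = R_C/k. With 1/k = 0.001429 m/kN, R_C = δ_0 / (δ_{CC} + 1/k) = 0.41883 / (0.014946 + 0.001429) = 25.58 kN.
Moment equilibrium about A: M_A = Σ(load moments about A) − R_C·L = 813.4 − 25.58×13 = 480.9 kN·m.

M_A = 480.9 kN·m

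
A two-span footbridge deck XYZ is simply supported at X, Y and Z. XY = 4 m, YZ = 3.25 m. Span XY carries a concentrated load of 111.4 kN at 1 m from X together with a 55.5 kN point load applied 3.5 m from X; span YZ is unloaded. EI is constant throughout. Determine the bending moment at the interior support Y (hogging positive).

M_Y = 41.37 kN·m

Insert a hinge at Y; M_Y is the redundant, and each span becomes simply supported.
Rotations at Y on the released spans (each span's end-slope, ×1/EI):
  span XY: point load 111.4 at a = 1: Pab(L + a)/(6LEI) = 69.62/EI
  span XY: point load 55.5 at a = 3.5: Pab(L + a)/(6LEI) = 30.35/EI
  relative rotation θ_0 = (99.98 + 0)/EI = 99.98/EI
A unit hogging moment at Y produces rotation L₁/(3EI) + L₂/(3EI) = 2.417/EI.
Compatibility: M_Y·(L₁+L₂)/(3EI) = θ_0, giving M_Y = 41.37 kN·m (hogging).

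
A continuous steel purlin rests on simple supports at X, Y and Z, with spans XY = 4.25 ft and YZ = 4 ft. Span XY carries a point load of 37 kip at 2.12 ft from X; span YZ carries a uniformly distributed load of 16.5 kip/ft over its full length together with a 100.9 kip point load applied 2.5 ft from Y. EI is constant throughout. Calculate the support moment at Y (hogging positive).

M_Y = 62.71 kip·ft

Insert a hinge at Y; M_Y is the redundant, and each span becomes simply supported.
Discontinuity in slope at Y on the released structure — sum the simple-span end rotations:
  span XY: point load 37 at a = 2.12: Pab(L + a)/(6LEI) = 41.74/EI
  span YZ: UDL 16.5: wL³/(24EI) = 44/EI
  span YZ: point load 100.9 at a = 2.5: Pab(L + b)/(6LEI) = 86.71/EI
  relative rotation θ_0 = (41.74 + 130.7)/EI = 172.4/EI
A unit hogging moment at Y produces rotation L₁/(3EI) + L₂/(3EI) = 2.75/EI.
Slope continuity at Y: θ_0 = M_Y·2.75/EI, so M_Y = 172.4/2.75 = 62.71 kip·ft (hogging).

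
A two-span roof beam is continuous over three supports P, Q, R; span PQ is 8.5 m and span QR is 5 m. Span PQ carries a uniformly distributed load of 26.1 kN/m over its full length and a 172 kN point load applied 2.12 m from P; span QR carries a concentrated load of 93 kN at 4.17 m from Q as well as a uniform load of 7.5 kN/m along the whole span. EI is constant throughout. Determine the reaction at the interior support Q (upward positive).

R_Q = 276.5 kN

Release continuity at Q by inserting a hinge; the redundant is the internal moment M_Q. The primary structure is two simply-supported spans PQ and QR.
Discontinuity in slope at Q on the released structure — sum the simple-span end rotations:
  span PQ: UDL 26.1: wL³/(24EI) = 667.9/EI
  span PQ: point load 172 at a = 2.12: Pab(L + a)/(6LEI) = 484.4/EI
  span QR: point load 93 at a = 4.17: Pab(L + b)/(6LEI) = 62.55/EI
  span QR: UDL 7.5: wL³/(24EI) = 39.06/EI
  relative rotation θ_0 = (1152 + 101.6)/EI = 1254/EI
A unit hogging moment at Q produces rotation L₁/(3EI) + L₂/(3EI) = 4.5/EI.
Slope continuity at Q: θ_0 = M_Q·4.5/EI, so M_Q = 1254/4.5 = 278.6 kN·m (hogging).
Span PQ, ΣM about P with M_Q applied at Q: R_Q^{PQ}·8.5 = 1308 + 278.6, so R_Q^{PQ} = 186.6 kN and R_P = 393.9 − 186.6 = 207.2 kN.
Span QR, ΣM about R: R_Q^{QR}·5 = 170.9 + 278.6, so R_Q^{QR} = 89.92 kN and R_R = 130.5 − 89.92 = 40.58 kN.
R_Q = 186.6 + 89.92 = 276.5 kN.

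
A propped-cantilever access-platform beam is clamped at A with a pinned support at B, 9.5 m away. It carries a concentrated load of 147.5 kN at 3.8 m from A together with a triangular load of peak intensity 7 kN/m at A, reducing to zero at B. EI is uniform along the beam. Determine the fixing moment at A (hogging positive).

M_A = 311.2 kN·m

Choose R_B as the redundant. The primary structure is the cantilever fixed at A.
Downward deflection at the released point B due to the loads:
  point load 147.5 at a = 3.8: Pa²(3L − a)/(6EI) = 8768/EI
  triangular load, peak 7 at the fixed end: w₀L⁴/(30EI) = 1901/EI
  δ_0 = 10669/EI
Flexibility coefficient — unit upward force at B: δ_{BB} = L³/(3EI) = 285.8/EI.
Compatibility at B: δ_0 − R_B·δ_{BB} = 0, so R_B = 10669/285.8 = 37.33 kN.
Moment equilibrium about A: M_A = Σ(load moments about A) − R_B·L = 665.8 − 37.33×9.5 = 311.2 kN·m.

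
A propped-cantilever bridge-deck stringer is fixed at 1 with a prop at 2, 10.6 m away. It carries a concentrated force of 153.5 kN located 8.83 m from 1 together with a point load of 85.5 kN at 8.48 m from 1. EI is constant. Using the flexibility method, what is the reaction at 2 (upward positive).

Take the reaction at 2 as the redundant and release it; the primary structure is a cantilever fixed at 1.
Primary-structure tip deflection at 2 by superposition:
  point load 153.5 at a = 8.83: Pa²(3L − a)/(6EI) = 45818/EI
  point load 85.5 at a = 8.48: Pa²(3L − a)/(6EI) = 23897/EI
  δ_0 = 69715/EI
Flexibility coefficient — unit upward force at 2: δ_{22} = L³/(3EI) = 397/EI.
The prop prevents deflection at 2: R_2 = δ_0/δ_{22} = 69715/397 = 175.6 kN.

R_2 = 175.6 kN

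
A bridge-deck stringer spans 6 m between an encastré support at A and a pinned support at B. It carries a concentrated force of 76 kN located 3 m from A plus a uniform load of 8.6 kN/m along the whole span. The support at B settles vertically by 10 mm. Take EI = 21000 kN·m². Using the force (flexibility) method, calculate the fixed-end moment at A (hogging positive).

Take the reaction at B as the redundant and release it; the primary structure is a cantilever fixed at A.
Downward deflection at the released point B due to the loads:
  point load 76 at a = 3: Pa²(3L − a)/(6EI) = 1710/EI
  UDL 8.6: wL⁴/(8EI) = 1393/EI
  δ_0 = 3103/EI
Flexibility coefficient — unit upward force at B: δ_{BB} = L³/(3EI) = 72/EI.
With EI = 21000 kN·m²: δ_0 = 0.14777 m and δ_{BB} = 0.003429 m/kN.
Compatibility — the beam at B must follow the support down by 0.01 m: δ_0 − R_B·δ_{BB} = 0.01, so R_B = (0.14777 − 0.01)/0.003429 = 40.18 kN.
Moment equilibrium about A: M_A = Σ(load moments about A) − R_B·L = 382.8 − 40.18×6 = 141.7 kN·m.

M_A = 141.7 kN·m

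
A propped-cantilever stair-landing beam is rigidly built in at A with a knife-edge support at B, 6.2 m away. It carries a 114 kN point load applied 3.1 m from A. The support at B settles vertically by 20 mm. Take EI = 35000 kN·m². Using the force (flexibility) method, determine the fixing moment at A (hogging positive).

Release the roller at B. Primary structure: cantilever fixed at A.
Deflection at B on the released cantilever, summing each load's contribution:
  point load 114 at a = 3.1: Pa²(3L − a)/(6EI) = 2830/EI
Tip deflection under a unit load at B: L³/(3EI) = 79.44/EI.
With EI = 35000 kN·m²: δ_0 = 0.080861 m and δ_{BB} = 0.00227 m/kN.
Compatibility — the beam at B must follow the support down by 0.02 m: δ_0 − R_B·δ_{BB} = 0.02, so R_B = (0.080861 − 0.02)/0.00227 = 26.81 kN.
Moment equilibrium about A: M_A = Σ(load moments about A) − R_B·L = 353.4 − 26.81×6.2 = 187.2 kN·m.

M_A = 187.2 kN·m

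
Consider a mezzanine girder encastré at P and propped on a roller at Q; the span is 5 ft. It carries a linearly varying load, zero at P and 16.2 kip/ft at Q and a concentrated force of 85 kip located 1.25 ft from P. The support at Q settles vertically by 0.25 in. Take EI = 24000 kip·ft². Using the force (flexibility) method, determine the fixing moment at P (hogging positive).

Release the roller at Q. Primary structure: cantilever fixed at P.
Downward deflection at the released point Q due to the loads:
  triangular load, peak 16.2 at the free end: 11w₀L⁴/(120EI) = 928.1/EI
  point load 85 at a = 1.25: Pa²(3L − a)/(6EI) = 304.4/EI
  δ_0 = 1232/EI
Flexibility coefficient — unit upward force at Q: δ_{QQ} = L³/(3EI) = 41.67/EI.
With EI = 24000 kip·ft²: δ_0 = 0.051354 ft and δ_{QQ} = 0.001736 ft/kip.
Compatibility — the beam at Q must follow the support down by 0.02083 ft: δ_0 − R_Q·δ_{QQ} = 0.02083, so R_Q = (0.051354 − 0.02083)/0.001736 = 17.58 kip.
Moment equilibrium about P: M_P = Σ(load moments about P) − R_Q·L = 241.2 − 17.58×5 = 153.4 kip·ft.

M_P = 153.4 kip·ft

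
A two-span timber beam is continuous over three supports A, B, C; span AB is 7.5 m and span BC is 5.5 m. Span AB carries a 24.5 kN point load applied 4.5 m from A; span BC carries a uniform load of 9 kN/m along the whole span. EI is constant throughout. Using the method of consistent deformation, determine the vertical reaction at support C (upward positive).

Release continuity at B by inserting a hinge; the redundant is the internal moment M_B. The primary structure is two simply-supported spans AB and BC.
Rotations at B on the released spans (each span's end-slope, ×1/EI):
  span AB: point load 24.5 at a = 4.5: Pab(L + a)/(6LEI) = 88.2/EI
  span BC: UDL 9: wL³/(24EI) = 62.39/EI
  relative rotation θ_0 = (88.2 + 62.39)/EI = 150.6/EI
A unit hogging moment at B produces rotation L₁/(3EI) + L₂/(3EI) = 4.333/EI.
Slope continuity at B: θ_0 = M_B·4.333/EI, so M_B = 150.6/4.333 = 34.75 kN·m (hogging).
Span BC, ΣM about C: R_B^{BC}·5.5 = 136.1 + 34.75, so R_B^{BC} = 31.07 kN and R_C = 49.5 − 31.07 = 18.43 kN.

R_C = 18.43 kN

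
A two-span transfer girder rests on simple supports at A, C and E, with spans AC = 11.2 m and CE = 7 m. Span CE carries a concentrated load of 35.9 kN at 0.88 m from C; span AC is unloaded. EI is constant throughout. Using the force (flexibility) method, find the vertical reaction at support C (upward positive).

R_C = 33.7 kN

Release continuity at C by inserting a hinge; the redundant is the internal moment M_C. The primary structure is two simply-supported spans AC and CE.
End slopes at the hinge C, treating each span as simply supported:
  span CE: point load 35.9 at a = 0.88: Pab(L + b)/(6LEI) = 60.4/EI
  relative rotation θ_0 = (0 + 60.4)/EI = 60.4/EI
A unit hogging moment at C produces rotation L₁/(3EI) + L₂/(3EI) = 6.067/EI.
Slope continuity at C: θ_0 = M_C·6.067/EI, so M_C = 60.4/6.067 = 9.955 kN·m (hogging).
Span AC, ΣM about A with M_C applied at C: R_C^{AC}·11.2 = 0 + 9.955, so R_C^{AC} = 0.8889 kN and R_A = 0 − 0.8889 = -0.8889 kN.
Span CE, ΣM about E: R_C^{CE}·7 = 219.7 + 9.955, so R_C^{CE} = 32.81 kN and R_E = 35.9 − 32.81 = 3.091 kN.
R_C = 0.8889 + 32.81 = 33.7 kN.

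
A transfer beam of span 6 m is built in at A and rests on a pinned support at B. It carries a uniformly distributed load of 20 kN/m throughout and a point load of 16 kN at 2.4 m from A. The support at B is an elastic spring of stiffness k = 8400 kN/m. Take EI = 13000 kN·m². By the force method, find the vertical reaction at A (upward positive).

R_A = 88.69 kN

Choose R_B as the redundant. The primary structure is the cantilever fixed at A.
Deflection at B on the released cantilever, summing each load's contribution:
  UDL 20: wL⁴/(8EI) = 3240/EI
  point load 16 at a = 2.4: Pa²(3L − a)/(6EI) = 239.6/EI
  δ_0 = 3480/EI
Flexibility coefficient — unit upward force at B: δ_{BB} = L³/(3EI) = 72/EI.
With EI = 13000 kN·m²: δ_0 = 0.26766 m and δ_{BB} = 0.005538 m/kN.
Compatibility — the spring shortens by R_B/k under the reaction it provides: δ_0 − R_B·δ_{BB} = R_B/k. With 1/k = 0.000119 m/kN, R_B = δ_0 / (δ_{BB} + 1/k) = 0.26766 / (0.005538 + 0.000119) = 47.31 kN.
Vertical equilibrium: R_A = ΣP − R_B = 136 − 47.31 = 88.69 kN.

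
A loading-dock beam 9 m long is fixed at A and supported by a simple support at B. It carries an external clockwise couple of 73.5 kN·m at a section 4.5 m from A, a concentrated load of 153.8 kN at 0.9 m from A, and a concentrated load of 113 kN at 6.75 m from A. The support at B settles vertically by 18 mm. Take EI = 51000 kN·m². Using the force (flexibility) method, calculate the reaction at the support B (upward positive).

R_B = 79.15 kN

Take the reaction at B as the redundant and release it; the primary structure is a cantilever fixed at A.
Deflection at B on the released cantilever, summing each load's contribution:
  clockwise couple 73.5 at a = 4.5: M₀a(2L − a)/(2EI) = 2233/EI
  point load 153.8 at a = 0.9: Pa²(3L − a)/(6EI) = 541.9/EI
  point load 113 at a = 6.75: Pa²(3L − a)/(6EI) = 17376/EI
  δ_0 = 20151/EI
Tip deflection under a unit load at B: L³/(3EI) = 243/EI.
With EI = 51000 kN·m²: δ_0 = 0.39512 m and δ_{BB} = 0.004765 m/kN.
Compatibility — the beam at B must follow the support down by 0.018 m: δ_0 − R_B·δ_{BB} = 0.018, so R_B = (0.39512 − 0.018)/0.004765 = 79.15 kN.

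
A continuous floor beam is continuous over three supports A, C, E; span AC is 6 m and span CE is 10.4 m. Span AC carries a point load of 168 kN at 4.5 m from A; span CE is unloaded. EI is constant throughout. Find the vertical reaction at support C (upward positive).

Release continuity at C by inserting a hinge; the redundant is the internal moment M_C. The primary structure is two simply-supported spans AC and CE.
End slopes at the hinge C, treating each span as simply supported:
  span AC: point load 168 at a = 4.5: Pab(L + a)/(6LEI) = 330.8/EI
  relative rotation θ_0 = (330.8 + 0)/EI = 330.8/EI
A unit hogging moment at C produces rotation L₁/(3EI) + L₂/(3EI) = 5.467/EI.
Compatibility: M_C·(L₁+L₂)/(3EI) = θ_0, giving M_C = 60.5 kN·m (hogging).
Span AC, ΣM about A with M_C applied at C: R_C^{AC}·6 = 756 + 60.5, so R_C^{AC} = 136.1 kN and R_A = 168 − 136.1 = 31.92 kN.
Span CE, ΣM about E: R_C^{CE}·10.4 = 0 + 60.5, so R_C^{CE} = 5.818 kN and R_E = 0 − 5.818 = -5.818 kN.
R_C = 136.1 + 5.818 = 141.9 kN.

R_C = 141.9 kN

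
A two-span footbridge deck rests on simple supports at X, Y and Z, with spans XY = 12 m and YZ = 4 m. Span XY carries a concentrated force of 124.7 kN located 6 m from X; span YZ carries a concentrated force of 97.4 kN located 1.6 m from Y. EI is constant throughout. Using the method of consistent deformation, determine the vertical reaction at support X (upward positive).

R_X = 43.26 kN

Release continuity at Y by inserting a hinge; the redundant is the internal moment M_Y. The primary structure is two simply-supported spans XY and YZ.
Discontinuity in slope at Y on the released structure — sum the simple-span end rotations:
  span XY: point load 124.7 at a = 6: Pab(L + a)/(6LEI) = 1122/EI
  span YZ: point load 97.4 at a = 1.6: Pab(L + b)/(6LEI) = 99.74/EI
  relative rotation θ_0 = (1122 + 99.74)/EI = 1222/EI
A unit hogging moment at Y produces rotation L₁/(3EI) + L₂/(3EI) = 5.333/EI.
Slope continuity at Y: θ_0 = M_Y·5.333/EI, so M_Y = 1222/5.333 = 229.1 kN·m (hogging).
Span XY, ΣM about X with M_Y applied at Y: R_Y^{XY}·12 = 748.2 + 229.1, so R_Y^{XY} = 81.44 kN and R_X = 124.7 − 81.44 = 43.26 kN.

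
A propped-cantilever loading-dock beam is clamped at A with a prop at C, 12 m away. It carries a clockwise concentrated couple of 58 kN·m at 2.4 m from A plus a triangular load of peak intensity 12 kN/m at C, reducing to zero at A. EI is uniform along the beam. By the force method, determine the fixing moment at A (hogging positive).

Release the roller at C. Primary structure: cantilever fixed at A.
Free-end deflection of the primary structure under the applied loading (downward +):
  clockwise couple 58 at a = 2.4: M₀a(2L − a)/(2EI) = 1503/EI
  triangular load, peak 12 at the free end: 11w₀L⁴/(120EI) = 22810/EI
  δ_0 = 24313/EI
Flexibility coefficient — unit upward force at C: δ_{CC} = L³/(3EI) = 576/EI.
Compatibility at C: δ_0 − R_C·δ_{CC} = 0, so R_C = 24313/576 = 42.21 kN.
Moment equilibrium about A: M_A = Σ(load moments about A) − R_C·L = 634 − 42.21×12 = 127.5 kN·m.

M_A = 127.5 kN·m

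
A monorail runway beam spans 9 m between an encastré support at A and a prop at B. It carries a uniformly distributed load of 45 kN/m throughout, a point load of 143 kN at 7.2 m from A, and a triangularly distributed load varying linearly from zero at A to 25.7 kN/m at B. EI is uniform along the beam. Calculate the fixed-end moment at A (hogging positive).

M_A = 700.6 kN·m

Take the reaction at B as the redundant and release it; the primary structure is a cantilever fixed at A.
Primary-structure tip deflection at B by superposition:
  UDL 45: wL⁴/(8EI) = 36906/EI
  point load 143 at a = 7.2: Pa²(3L − a)/(6EI) = 24463/EI
  triangular load, peak 25.7 at the free end: 11w₀L⁴/(120EI) = 15457/EI
  δ_0 = 76826/EI
Tip deflection under a unit load at B: L³/(3EI) = 243/EI.
Compatibility at B: δ_0 − R_B·δ_{BB} = 0, so R_B = 76826/243 = 316.2 kN.
Moment equilibrium about A: M_A = Σ(load moments about A) − R_B·L = 3546 − 316.2×9 = 700.6 kN·m.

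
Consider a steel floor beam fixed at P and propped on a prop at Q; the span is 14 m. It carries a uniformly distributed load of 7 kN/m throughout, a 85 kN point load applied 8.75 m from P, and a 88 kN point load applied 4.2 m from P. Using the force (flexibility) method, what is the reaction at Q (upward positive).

R_Q = 86.87 kN

Take the reaction at Q as the redundant and release it; the primary structure is a cantilever fixed at P.
Primary-structure tip deflection at Q by superposition:
  UDL 7: wL⁴/(8EI) = 33614/EI
  point load 85 at a = 8.75: Pa²(3L − a)/(6EI) = 36064/EI
  point load 88 at a = 4.2: Pa²(3L − a)/(6EI) = 9780/EI
  δ_0 = 79458/EI
Flexibility coefficient — unit upward force at Q: δ_{QQ} = L³/(3EI) = 914.7/EI.
The prop prevents deflection at Q: R_Q = δ_0/δ_{QQ} = 79458/914.7 = 86.87 kN.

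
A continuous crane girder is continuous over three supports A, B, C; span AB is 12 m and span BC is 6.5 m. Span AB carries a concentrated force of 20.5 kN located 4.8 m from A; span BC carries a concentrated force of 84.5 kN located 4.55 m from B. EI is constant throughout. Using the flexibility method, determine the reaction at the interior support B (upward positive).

R_B = 46.16 kN

Release continuity at B by inserting a hinge; the redundant is the internal moment M_B. The primary structure is two simply-supported spans AB and BC.
Discontinuity in slope at B on the released structure — sum the simple-span end rotations:
  span AB: point load 20.5 at a = 4.8: Pab(L + a)/(6LEI) = 165.3/EI
  span BC: point load 84.5 at a = 4.55: Pab(L + b)/(6LEI) = 162.4/EI
  relative rotation θ_0 = (165.3 + 162.4)/EI = 327.8/EI
A unit hogging moment at B produces rotation L₁/(3EI) + L₂/(3EI) = 6.167/EI.
Compatibility: M_B·(L₁+L₂)/(3EI) = θ_0, giving M_B = 53.15 kN·m (hogging).
Span AB, ΣM about A with M_B applied at B: R_B^{AB}·12 = 98.4 + 53.15, so R_B^{AB} = 12.63 kN and R_A = 20.5 − 12.63 = 7.871 kN.
Span BC, ΣM about C: R_B^{BC}·6.5 = 164.8 + 53.15, so R_B^{BC} = 33.53 kN and R_C = 84.5 − 33.53 = 50.97 kN.
R_B = 12.63 + 33.53 = 46.16 kN.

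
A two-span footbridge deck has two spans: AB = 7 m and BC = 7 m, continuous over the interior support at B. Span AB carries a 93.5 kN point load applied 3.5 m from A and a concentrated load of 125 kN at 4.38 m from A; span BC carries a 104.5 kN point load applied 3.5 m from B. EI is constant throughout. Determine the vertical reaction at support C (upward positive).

Take M_B as the redundant. Released structure: two simple spans AB and BC with a hinge at B.
End slopes at the hinge B, treating each span as simply supported:
  span AB: point load 93.5 at a = 3.5: Pab(L + a)/(6LEI) = 286.3/EI
  span AB: point load 125 at a = 4.38: Pab(L + a)/(6LEI) = 388.7/EI
  span BC: point load 104.5 at a = 3.5: Pab(L + b)/(6LEI) = 320/EI
  relative rotation θ_0 = (675 + 320)/EI = 995/EI
A unit hogging moment at B produces rotation L₁/(3EI) + L₂/(3EI) = 4.667/EI.
Slope continuity at B: θ_0 = M_B·4.667/EI, so M_B = 995/4.667 = 213.2 kN·m (hogging).
Span BC, ΣM about C: R_B^{BC}·7 = 365.8 + 213.2, so R_B^{BC} = 82.71 kN and R_C = 104.5 − 82.71 = 21.79 kN.

R_C = 21.79 kN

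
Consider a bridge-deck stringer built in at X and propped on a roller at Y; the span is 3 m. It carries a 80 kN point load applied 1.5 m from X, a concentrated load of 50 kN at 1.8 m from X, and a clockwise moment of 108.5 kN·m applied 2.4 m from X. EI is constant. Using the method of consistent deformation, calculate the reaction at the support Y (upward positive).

Release the roller at Y. Primary structure: cantilever fixed at X.
Downward deflection at the released point Y due to the loads:
  point load 80 at a = 1.5: Pa²(3L − a)/(6EI) = 225/EI
  point load 50 at a = 1.8: Pa²(3L − a)/(6EI) = 194.4/EI
  clockwise couple 108.5 at a = 2.4: M₀a(2L − a)/(2EI) = 468.7/EI
  δ_0 = 888.1/EI
Tip deflection under a unit load at Y: L³/(3EI) = 9/EI.
Compatibility at Y: δ_0 − R_Y·δ_{YY} = 0, so R_Y = 888.1/9 = 98.68 kN.

R_Y = 98.68 kN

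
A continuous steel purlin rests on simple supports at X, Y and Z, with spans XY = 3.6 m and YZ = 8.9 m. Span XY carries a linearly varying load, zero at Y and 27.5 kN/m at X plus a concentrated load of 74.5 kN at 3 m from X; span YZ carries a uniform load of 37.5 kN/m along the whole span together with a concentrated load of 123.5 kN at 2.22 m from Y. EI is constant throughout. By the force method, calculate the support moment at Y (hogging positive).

Release continuity at Y by inserting a hinge; the redundant is the internal moment M_Y. The primary structure is two simply-supported spans XY and YZ.
Rotations at Y on the released spans (each span's end-slope, ×1/EI):
  span XY: triangular load, peak 27.5: 7w₀L³/(360EI) = 24.95/EI
  span XY: point load 74.5 at a = 3: Pab(L + a)/(6LEI) = 40.98/EI
  span YZ: UDL 37.5: wL³/(24EI) = 1102/EI
  span YZ: point load 123.5 at a = 2.22: Pab(L + b)/(6LEI) = 534.3/EI
  relative rotation θ_0 = (65.92 + 1636)/EI = 1702/EI
A unit hogging moment at Y produces rotation L₁/(3EI) + L₂/(3EI) = 4.167/EI.
Compatibility: M_Y·(L₁+L₂)/(3EI) = θ_0, giving M_Y = 408.4 kN·m (hogging).

M_Y = 408.4 kN·m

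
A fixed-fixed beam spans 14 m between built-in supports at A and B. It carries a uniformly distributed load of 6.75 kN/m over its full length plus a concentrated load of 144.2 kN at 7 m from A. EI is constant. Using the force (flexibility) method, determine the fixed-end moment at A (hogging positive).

Take the two fixed-end moments M_A, M_B as redundants; the released structure is the simple span AB.
Simple-span end rotations at A and B under the given loads:
  at A: UDL 6.75: wL³/(24EI) = 771.8/EI
  at B: UDL 6.75: wL³/(24EI) = 771.8/EI
  at A: point load 144.2 at a = 7: Pab(L + b)/(6LEI) = 1766/EI
  at B: point load 144.2 at a = 7: Pab(L + a)/(6LEI) = 1766/EI
  θ_A0 = 2538/EI,  θ_B0 = 2538/EI
Flexibility coefficients: a unit moment at one end gives L/(3EI) there and L/(6EI) at the far end, so f₁₁ = f₂₂ = 4.667/EI and f₁₂ = f₂₁ = 2.333/EI.
Compatibility — zero rotation at each built-in end:
  4.667 M_A + 2.333 M_B = 2538
  2.333 M_A + 4.667 M_B = 2538
Solving the pair gives M_A = 362.6 kN·m and M_B = 362.6 kN·m (hogging).

M_A = 362.6 kN·m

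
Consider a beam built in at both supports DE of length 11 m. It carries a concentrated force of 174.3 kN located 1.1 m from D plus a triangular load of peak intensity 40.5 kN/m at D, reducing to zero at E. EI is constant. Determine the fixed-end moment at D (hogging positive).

M_D = 400.3 kN·m

Take the two fixed-end moments M_D, M_E as redundants; the released structure is the simple span DE.
End rotations of the released simple span under the applied load (×1/EI):
  at D: point load 174.3 at a = 1.1: Pab(L + b)/(6LEI) = 601.1/EI
  at E: point load 174.3 at a = 1.1: Pab(L + a)/(6LEI) = 348/EI
  at D: triangular load, peak 40.5: w₀L³/(45EI) = 1198/EI
  at E: triangular load, peak 40.5: 7w₀L³/(360EI) = 1048/EI
  θ_D0 = 1799/EI,  θ_E0 = 1396/EI
Flexibility coefficients: a unit moment at one end gives L/(3EI) there and L/(6EI) at the far end, so f₁₁ = f₂₂ = 3.667/EI and f₁₂ = f₂₁ = 1.833/EI.
Compatibility — zero rotation at each built-in end:
  3.667 M_D + 1.833 M_E = 1799
  1.833 M_D + 3.667 M_E = 1396
Solving the pair gives M_D = 400.3 kN·m and M_E = 180.6 kN·m (hogging).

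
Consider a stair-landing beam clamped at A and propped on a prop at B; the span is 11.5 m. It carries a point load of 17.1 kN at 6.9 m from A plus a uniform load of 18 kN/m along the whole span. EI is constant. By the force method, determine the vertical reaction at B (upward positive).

Choose R_B as the redundant. The primary structure is the cantilever fixed at A.
Free-end deflection of the primary structure under the applied loading (downward +):
  point load 17.1 at a = 6.9: Pa²(3L − a)/(6EI) = 3745/EI
  UDL 18: wL⁴/(8EI) = 39353/EI
  δ_0 = 43098/EI
Tip deflection under a unit load at B: L³/(3EI) = 507/EI.
The prop prevents deflection at B: R_B = δ_0/δ_{BB} = 43098/507 = 85.01 kN.

R_B = 85.01 kN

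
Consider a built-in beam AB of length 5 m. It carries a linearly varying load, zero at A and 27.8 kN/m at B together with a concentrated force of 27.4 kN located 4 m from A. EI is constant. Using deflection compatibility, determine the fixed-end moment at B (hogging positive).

M_B = 52.29 kN·m

Release both end moments; the primary structure is a simply-supported span AB with redundants M_A and M_B.
On the primary (simply-supported) span, the end slopes from the loading are:
  at A: triangular load, peak 27.8: 7w₀L³/(360EI) = 67.57/EI
  at B: triangular load, peak 27.8: w₀L³/(45EI) = 77.22/EI
  at A: point load 27.4 at a = 4: Pab(L + b)/(6LEI) = 21.92/EI
  at B: point load 27.4 at a = 4: Pab(L + a)/(6LEI) = 32.88/EI
  θ_A0 = 89.49/EI,  θ_B0 = 110.1/EI
Flexibility coefficients: a unit moment at one end gives L/(3EI) there and L/(6EI) at the far end, so f₁₁ = f₂₂ = 1.667/EI and f₁₂ = f₂₁ = 0.8333/EI.
Compatibility — zero rotation at each built-in end:
  1.667 M_A + 0.8333 M_B = 89.49
  0.8333 M_A + 1.667 M_B = 110.1
Solving the pair gives M_A = 27.55 kN·m and M_B = 52.29 kN·m (hogging).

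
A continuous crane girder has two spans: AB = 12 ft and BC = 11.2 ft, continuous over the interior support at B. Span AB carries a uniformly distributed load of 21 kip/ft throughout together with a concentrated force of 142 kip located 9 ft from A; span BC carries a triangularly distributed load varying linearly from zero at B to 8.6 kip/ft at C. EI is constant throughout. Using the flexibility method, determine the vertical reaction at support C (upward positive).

Release continuity at B by inserting a hinge; the redundant is the internal moment M_B. The primary structure is two simply-supported spans AB and BC.
Rotations at B on the released spans (each span's end-slope, ×1/EI):
  span AB: UDL 21: wL³/(24EI) = 1512/EI
  span AB: point load 142 at a = 9: Pab(L + a)/(6LEI) = 1118/EI
  span BC: triangular load, peak 8.6: 7w₀L³/(360EI) = 234.9/EI
  relative rotation θ_0 = (2630 + 234.9)/EI = 2865/EI
A unit hogging moment at B produces rotation L₁/(3EI) + L₂/(3EI) = 7.733/EI.
Compatibility: M_B·(L₁+L₂)/(3EI) = θ_0, giving M_B = 370.5 kip·ft (hogging).
Span BC, ΣM about C: R_B^{BC}·11.2 = 179.8 + 370.5, so R_B^{BC} = 49.13 kip and R_C = 48.16 − 49.13 = -0.9735 kip.

R_C = -0.9735 kip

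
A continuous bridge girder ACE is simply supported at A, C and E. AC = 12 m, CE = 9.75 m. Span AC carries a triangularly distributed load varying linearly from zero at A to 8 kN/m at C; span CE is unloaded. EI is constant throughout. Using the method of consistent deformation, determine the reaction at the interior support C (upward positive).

Take M_C as the redundant. Released structure: two simple spans AC and CE with a hinge at C.
Rotations at C on the released spans (each span's end-slope, ×1/EI):
  span AC: triangular load, peak 8: w₀L³/(45EI) = 307.2/EI
  relative rotation θ_0 = (307.2 + 0)/EI = 307.2/EI
A unit hogging moment at C produces rotation L₁/(3EI) + L₂/(3EI) = 7.25/EI.
Slope continuity at C: θ_0 = M_C·7.25/EI, so M_C = 307.2/7.25 = 42.37 kN·m (hogging).
Span AC, ΣM about A with M_C applied at C: R_C^{AC}·12 = 384 + 42.37, so R_C^{AC} = 35.53 kN and R_A = 48 − 35.53 = 12.47 kN.
Span CE, ΣM about E: R_C^{CE}·9.75 = 0 + 42.37, so R_C^{CE} = 4.346 kN and R_E = 0 − 4.346 = -4.346 kN.
R_C = 35.53 + 4.346 = 39.88 kN.

R_C = 39.88 kN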